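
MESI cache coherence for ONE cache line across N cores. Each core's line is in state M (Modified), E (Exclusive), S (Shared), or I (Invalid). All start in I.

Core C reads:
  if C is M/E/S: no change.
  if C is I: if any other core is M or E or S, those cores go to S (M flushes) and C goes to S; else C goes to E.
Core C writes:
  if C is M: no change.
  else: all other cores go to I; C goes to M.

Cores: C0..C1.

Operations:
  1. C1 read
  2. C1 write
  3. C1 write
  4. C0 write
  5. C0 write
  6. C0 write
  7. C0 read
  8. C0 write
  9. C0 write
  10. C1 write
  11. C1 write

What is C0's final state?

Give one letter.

Answer: I

Derivation:
Op 1: C1 read [C1 read from I: no other sharers -> C1=E (exclusive)] -> [I,E]
Op 2: C1 write [C1 write: invalidate none -> C1=M] -> [I,M]
Op 3: C1 write [C1 write: already M (modified), no change] -> [I,M]
Op 4: C0 write [C0 write: invalidate ['C1=M'] -> C0=M] -> [M,I]
Op 5: C0 write [C0 write: already M (modified), no change] -> [M,I]
Op 6: C0 write [C0 write: already M (modified), no change] -> [M,I]
Op 7: C0 read [C0 read: already in M, no change] -> [M,I]
Op 8: C0 write [C0 write: already M (modified), no change] -> [M,I]
Op 9: C0 write [C0 write: already M (modified), no change] -> [M,I]
Op 10: C1 write [C1 write: invalidate ['C0=M'] -> C1=M] -> [I,M]
Op 11: C1 write [C1 write: already M (modified), no change] -> [I,M]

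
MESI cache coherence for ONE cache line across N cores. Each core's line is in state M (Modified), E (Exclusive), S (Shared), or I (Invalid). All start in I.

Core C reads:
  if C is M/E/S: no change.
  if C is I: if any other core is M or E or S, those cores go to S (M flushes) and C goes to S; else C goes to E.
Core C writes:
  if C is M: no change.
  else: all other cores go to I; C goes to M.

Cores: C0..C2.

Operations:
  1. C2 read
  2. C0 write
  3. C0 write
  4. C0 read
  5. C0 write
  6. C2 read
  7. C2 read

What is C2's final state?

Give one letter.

Op 1: C2 read [C2 read from I: no other sharers -> C2=E (exclusive)] -> [I,I,E]
Op 2: C0 write [C0 write: invalidate ['C2=E'] -> C0=M] -> [M,I,I]
Op 3: C0 write [C0 write: already M (modified), no change] -> [M,I,I]
Op 4: C0 read [C0 read: already in M, no change] -> [M,I,I]
Op 5: C0 write [C0 write: already M (modified), no change] -> [M,I,I]
Op 6: C2 read [C2 read from I: others=['C0=M'] -> C2=S, others downsized to S] -> [S,I,S]
Op 7: C2 read [C2 read: already in S, no change] -> [S,I,S]

Answer: S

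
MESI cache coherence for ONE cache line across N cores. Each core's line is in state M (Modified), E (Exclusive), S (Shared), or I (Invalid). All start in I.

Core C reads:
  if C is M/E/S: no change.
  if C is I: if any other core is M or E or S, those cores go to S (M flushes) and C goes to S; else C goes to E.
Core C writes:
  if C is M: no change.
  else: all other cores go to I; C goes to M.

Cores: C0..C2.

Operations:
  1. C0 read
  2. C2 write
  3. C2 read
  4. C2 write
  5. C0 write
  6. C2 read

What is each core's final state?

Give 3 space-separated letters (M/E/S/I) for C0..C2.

Op 1: C0 read [C0 read from I: no other sharers -> C0=E (exclusive)] -> [E,I,I]
Op 2: C2 write [C2 write: invalidate ['C0=E'] -> C2=M] -> [I,I,M]
Op 3: C2 read [C2 read: already in M, no change] -> [I,I,M]
Op 4: C2 write [C2 write: already M (modified), no change] -> [I,I,M]
Op 5: C0 write [C0 write: invalidate ['C2=M'] -> C0=M] -> [M,I,I]
Op 6: C2 read [C2 read from I: others=['C0=M'] -> C2=S, others downsized to S] -> [S,I,S]

Answer: S I S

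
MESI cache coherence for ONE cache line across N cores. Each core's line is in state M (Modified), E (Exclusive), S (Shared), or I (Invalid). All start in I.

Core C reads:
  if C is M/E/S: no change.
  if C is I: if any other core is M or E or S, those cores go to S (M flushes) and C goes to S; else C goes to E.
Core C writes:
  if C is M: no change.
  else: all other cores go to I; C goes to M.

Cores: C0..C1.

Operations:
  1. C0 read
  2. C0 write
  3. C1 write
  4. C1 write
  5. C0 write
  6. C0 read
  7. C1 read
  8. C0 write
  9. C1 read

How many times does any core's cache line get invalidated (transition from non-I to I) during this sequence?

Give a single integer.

Op 1: C0 read [C0 read from I: no other sharers -> C0=E (exclusive)] -> [E,I] (invalidations this op: 0; running total: 0)
Op 2: C0 write [C0 write: invalidate none -> C0=M] -> [M,I] (invalidations this op: 0; running total: 0)
Op 3: C1 write [C1 write: invalidate ['C0=M'] -> C1=M] -> [I,M] (invalidations this op: 1; running total: 1)
Op 4: C1 write [C1 write: already M (modified), no change] -> [I,M] (invalidations this op: 0; running total: 1)
Op 5: C0 write [C0 write: invalidate ['C1=M'] -> C0=M] -> [M,I] (invalidations this op: 1; running total: 2)
Op 6: C0 read [C0 read: already in M, no change] -> [M,I] (invalidations this op: 0; running total: 2)
Op 7: C1 read [C1 read from I: others=['C0=M'] -> C1=S, others downsized to S] -> [S,S] (invalidations this op: 0; running total: 2)
Op 8: C0 write [C0 write: invalidate ['C1=S'] -> C0=M] -> [M,I] (invalidations this op: 1; running total: 3)
Op 9: C1 read [C1 read from I: others=['C0=M'] -> C1=S, others downsized to S] -> [S,S] (invalidations this op: 0; running total: 3)

Answer: 3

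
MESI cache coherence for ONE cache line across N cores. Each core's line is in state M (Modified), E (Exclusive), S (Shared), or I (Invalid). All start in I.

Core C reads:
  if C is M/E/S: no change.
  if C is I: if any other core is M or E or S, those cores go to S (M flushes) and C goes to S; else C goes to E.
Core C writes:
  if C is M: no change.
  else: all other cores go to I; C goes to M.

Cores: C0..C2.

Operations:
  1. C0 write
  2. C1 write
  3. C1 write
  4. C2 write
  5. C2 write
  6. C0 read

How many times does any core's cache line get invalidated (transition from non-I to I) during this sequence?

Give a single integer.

Answer: 2

Derivation:
Op 1: C0 write [C0 write: invalidate none -> C0=M] -> [M,I,I] (invalidations this op: 0; running total: 0)
Op 2: C1 write [C1 write: invalidate ['C0=M'] -> C1=M] -> [I,M,I] (invalidations this op: 1; running total: 1)
Op 3: C1 write [C1 write: already M (modified), no change] -> [I,M,I] (invalidations this op: 0; running total: 1)
Op 4: C2 write [C2 write: invalidate ['C1=M'] -> C2=M] -> [I,I,M] (invalidations this op: 1; running total: 2)
Op 5: C2 write [C2 write: already M (modified), no change] -> [I,I,M] (invalidations this op: 0; running total: 2)
Op 6: C0 read [C0 read from I: others=['C2=M'] -> C0=S, others downsized to S] -> [S,I,S] (invalidations this op: 0; running total: 2)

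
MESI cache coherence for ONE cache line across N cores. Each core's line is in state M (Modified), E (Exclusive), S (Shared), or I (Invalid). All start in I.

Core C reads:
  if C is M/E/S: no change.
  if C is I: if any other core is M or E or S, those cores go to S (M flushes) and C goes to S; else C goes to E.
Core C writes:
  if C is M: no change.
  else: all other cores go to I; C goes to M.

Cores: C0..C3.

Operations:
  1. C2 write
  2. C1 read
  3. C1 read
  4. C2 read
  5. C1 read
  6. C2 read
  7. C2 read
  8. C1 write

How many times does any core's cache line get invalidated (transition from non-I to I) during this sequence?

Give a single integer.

Answer: 1

Derivation:
Op 1: C2 write [C2 write: invalidate none -> C2=M] -> [I,I,M,I] (invalidations this op: 0; running total: 0)
Op 2: C1 read [C1 read from I: others=['C2=M'] -> C1=S, others downsized to S] -> [I,S,S,I] (invalidations this op: 0; running total: 0)
Op 3: C1 read [C1 read: already in S, no change] -> [I,S,S,I] (invalidations this op: 0; running total: 0)
Op 4: C2 read [C2 read: already in S, no change] -> [I,S,S,I] (invalidations this op: 0; running total: 0)
Op 5: C1 read [C1 read: already in S, no change] -> [I,S,S,I] (invalidations this op: 0; running total: 0)
Op 6: C2 read [C2 read: already in S, no change] -> [I,S,S,I] (invalidations this op: 0; running total: 0)
Op 7: C2 read [C2 read: already in S, no change] -> [I,S,S,I] (invalidations this op: 0; running total: 0)
Op 8: C1 write [C1 write: invalidate ['C2=S'] -> C1=M] -> [I,M,I,I] (invalidations this op: 1; running total: 1)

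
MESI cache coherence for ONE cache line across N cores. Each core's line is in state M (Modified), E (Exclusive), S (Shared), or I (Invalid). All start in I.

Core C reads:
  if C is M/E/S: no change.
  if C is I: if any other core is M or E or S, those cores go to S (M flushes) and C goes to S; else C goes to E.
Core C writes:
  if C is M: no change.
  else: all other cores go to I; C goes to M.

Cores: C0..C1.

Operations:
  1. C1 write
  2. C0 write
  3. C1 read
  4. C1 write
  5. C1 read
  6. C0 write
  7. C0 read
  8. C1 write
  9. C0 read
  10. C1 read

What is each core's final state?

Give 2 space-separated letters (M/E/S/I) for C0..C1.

Answer: S S

Derivation:
Op 1: C1 write [C1 write: invalidate none -> C1=M] -> [I,M]
Op 2: C0 write [C0 write: invalidate ['C1=M'] -> C0=M] -> [M,I]
Op 3: C1 read [C1 read from I: others=['C0=M'] -> C1=S, others downsized to S] -> [S,S]
Op 4: C1 write [C1 write: invalidate ['C0=S'] -> C1=M] -> [I,M]
Op 5: C1 read [C1 read: already in M, no change] -> [I,M]
Op 6: C0 write [C0 write: invalidate ['C1=M'] -> C0=M] -> [M,I]
Op 7: C0 read [C0 read: already in M, no change] -> [M,I]
Op 8: C1 write [C1 write: invalidate ['C0=M'] -> C1=M] -> [I,M]
Op 9: C0 read [C0 read from I: others=['C1=M'] -> C0=S, others downsized to S] -> [S,S]
Op 10: C1 read [C1 read: already in S, no change] -> [S,S]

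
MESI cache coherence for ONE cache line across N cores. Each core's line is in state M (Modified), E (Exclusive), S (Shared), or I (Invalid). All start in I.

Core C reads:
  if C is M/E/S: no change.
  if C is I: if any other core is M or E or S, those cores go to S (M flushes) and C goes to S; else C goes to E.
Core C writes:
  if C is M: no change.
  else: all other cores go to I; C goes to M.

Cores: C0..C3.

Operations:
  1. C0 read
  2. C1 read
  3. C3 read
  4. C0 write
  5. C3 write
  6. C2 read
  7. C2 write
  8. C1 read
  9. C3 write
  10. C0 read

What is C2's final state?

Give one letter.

Op 1: C0 read [C0 read from I: no other sharers -> C0=E (exclusive)] -> [E,I,I,I]
Op 2: C1 read [C1 read from I: others=['C0=E'] -> C1=S, others downsized to S] -> [S,S,I,I]
Op 3: C3 read [C3 read from I: others=['C0=S', 'C1=S'] -> C3=S, others downsized to S] -> [S,S,I,S]
Op 4: C0 write [C0 write: invalidate ['C1=S', 'C3=S'] -> C0=M] -> [M,I,I,I]
Op 5: C3 write [C3 write: invalidate ['C0=M'] -> C3=M] -> [I,I,I,M]
Op 6: C2 read [C2 read from I: others=['C3=M'] -> C2=S, others downsized to S] -> [I,I,S,S]
Op 7: C2 write [C2 write: invalidate ['C3=S'] -> C2=M] -> [I,I,M,I]
Op 8: C1 read [C1 read from I: others=['C2=M'] -> C1=S, others downsized to S] -> [I,S,S,I]
Op 9: C3 write [C3 write: invalidate ['C1=S', 'C2=S'] -> C3=M] -> [I,I,I,M]
Op 10: C0 read [C0 read from I: others=['C3=M'] -> C0=S, others downsized to S] -> [S,I,I,S]

Answer: I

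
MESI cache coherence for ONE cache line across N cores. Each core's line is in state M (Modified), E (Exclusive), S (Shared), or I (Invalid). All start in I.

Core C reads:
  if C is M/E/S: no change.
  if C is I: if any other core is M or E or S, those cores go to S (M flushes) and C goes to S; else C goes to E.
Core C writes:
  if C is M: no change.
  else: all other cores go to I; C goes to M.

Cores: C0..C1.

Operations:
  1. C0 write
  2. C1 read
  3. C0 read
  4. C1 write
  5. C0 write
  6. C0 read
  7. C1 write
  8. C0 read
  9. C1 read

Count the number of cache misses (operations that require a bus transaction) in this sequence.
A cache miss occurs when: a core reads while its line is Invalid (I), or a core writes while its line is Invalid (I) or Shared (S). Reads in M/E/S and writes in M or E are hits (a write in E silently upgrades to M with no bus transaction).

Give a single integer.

Answer: 6

Derivation:
Op 1: C0 write [C0 write: invalidate none -> C0=M] -> [M,I] [MISS #1: write from I]
Op 2: C1 read [C1 read from I: others=['C0=M'] -> C1=S, others downsized to S] -> [S,S] [MISS #2: read from I]
Op 3: C0 read [C0 read: already in S, no change] -> [S,S] [hit: read from S]
Op 4: C1 write [C1 write: invalidate ['C0=S'] -> C1=M] -> [I,M] [MISS #3: write from S]
Op 5: C0 write [C0 write: invalidate ['C1=M'] -> C0=M] -> [M,I] [MISS #4: write from I]
Op 6: C0 read [C0 read: already in M, no change] -> [M,I] [hit: read from M]
Op 7: C1 write [C1 write: invalidate ['C0=M'] -> C1=M] -> [I,M] [MISS #5: write from I]
Op 8: C0 read [C0 read from I: others=['C1=M'] -> C0=S, others downsized to S] -> [S,S] [MISS #6: read from I]
Op 9: C1 read [C1 read: already in S, no change] -> [S,S] [hit: read from S]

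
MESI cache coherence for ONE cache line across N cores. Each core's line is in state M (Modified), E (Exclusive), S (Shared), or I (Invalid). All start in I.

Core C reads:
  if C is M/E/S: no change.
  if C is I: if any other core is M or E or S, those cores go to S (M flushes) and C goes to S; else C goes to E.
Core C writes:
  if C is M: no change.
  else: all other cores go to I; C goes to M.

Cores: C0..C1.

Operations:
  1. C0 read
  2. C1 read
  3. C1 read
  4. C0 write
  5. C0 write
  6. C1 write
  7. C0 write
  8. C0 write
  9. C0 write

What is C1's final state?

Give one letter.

Op 1: C0 read [C0 read from I: no other sharers -> C0=E (exclusive)] -> [E,I]
Op 2: C1 read [C1 read from I: others=['C0=E'] -> C1=S, others downsized to S] -> [S,S]
Op 3: C1 read [C1 read: already in S, no change] -> [S,S]
Op 4: C0 write [C0 write: invalidate ['C1=S'] -> C0=M] -> [M,I]
Op 5: C0 write [C0 write: already M (modified), no change] -> [M,I]
Op 6: C1 write [C1 write: invalidate ['C0=M'] -> C1=M] -> [I,M]
Op 7: C0 write [C0 write: invalidate ['C1=M'] -> C0=M] -> [M,I]
Op 8: C0 write [C0 write: already M (modified), no change] -> [M,I]
Op 9: C0 write [C0 write: already M (modified), no change] -> [M,I]

Answer: I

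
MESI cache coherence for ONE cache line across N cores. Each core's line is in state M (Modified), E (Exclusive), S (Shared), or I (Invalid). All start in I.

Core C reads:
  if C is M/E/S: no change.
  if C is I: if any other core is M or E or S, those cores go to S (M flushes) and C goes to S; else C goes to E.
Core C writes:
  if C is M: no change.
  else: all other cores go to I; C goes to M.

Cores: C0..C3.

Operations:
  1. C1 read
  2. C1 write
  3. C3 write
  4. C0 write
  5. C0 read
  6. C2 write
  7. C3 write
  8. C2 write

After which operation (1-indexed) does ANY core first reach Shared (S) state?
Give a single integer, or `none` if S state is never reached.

Op 1: C1 read [C1 read from I: no other sharers -> C1=E (exclusive)] -> [I,E,I,I]
Op 2: C1 write [C1 write: invalidate none -> C1=M] -> [I,M,I,I]
Op 3: C3 write [C3 write: invalidate ['C1=M'] -> C3=M] -> [I,I,I,M]
Op 4: C0 write [C0 write: invalidate ['C3=M'] -> C0=M] -> [M,I,I,I]
Op 5: C0 read [C0 read: already in M, no change] -> [M,I,I,I]
Op 6: C2 write [C2 write: invalidate ['C0=M'] -> C2=M] -> [I,I,M,I]
Op 7: C3 write [C3 write: invalidate ['C2=M'] -> C3=M] -> [I,I,I,M]
Op 8: C2 write [C2 write: invalidate ['C3=M'] -> C2=M] -> [I,I,M,I]
S state never reached in this sequence.

Answer: none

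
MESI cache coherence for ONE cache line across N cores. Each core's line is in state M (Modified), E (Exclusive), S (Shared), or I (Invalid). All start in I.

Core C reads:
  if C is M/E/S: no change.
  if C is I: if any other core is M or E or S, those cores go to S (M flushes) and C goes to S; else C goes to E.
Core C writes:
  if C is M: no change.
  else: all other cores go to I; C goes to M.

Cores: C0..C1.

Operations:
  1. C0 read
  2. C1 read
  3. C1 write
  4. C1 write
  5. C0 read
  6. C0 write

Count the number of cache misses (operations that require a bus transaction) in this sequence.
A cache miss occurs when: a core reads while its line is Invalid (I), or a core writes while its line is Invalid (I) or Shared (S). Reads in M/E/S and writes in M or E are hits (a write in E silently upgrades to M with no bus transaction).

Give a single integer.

Op 1: C0 read [C0 read from I: no other sharers -> C0=E (exclusive)] -> [E,I] [MISS #1: read from I]
Op 2: C1 read [C1 read from I: others=['C0=E'] -> C1=S, others downsized to S] -> [S,S] [MISS #2: read from I]
Op 3: C1 write [C1 write: invalidate ['C0=S'] -> C1=M] -> [I,M] [MISS #3: write from S]
Op 4: C1 write [C1 write: already M (modified), no change] -> [I,M] [hit: write from M]
Op 5: C0 read [C0 read from I: others=['C1=M'] -> C0=S, others downsized to S] -> [S,S] [MISS #4: read from I]
Op 6: C0 write [C0 write: invalidate ['C1=S'] -> C0=M] -> [M,I] [MISS #5: write from S]

Answer: 5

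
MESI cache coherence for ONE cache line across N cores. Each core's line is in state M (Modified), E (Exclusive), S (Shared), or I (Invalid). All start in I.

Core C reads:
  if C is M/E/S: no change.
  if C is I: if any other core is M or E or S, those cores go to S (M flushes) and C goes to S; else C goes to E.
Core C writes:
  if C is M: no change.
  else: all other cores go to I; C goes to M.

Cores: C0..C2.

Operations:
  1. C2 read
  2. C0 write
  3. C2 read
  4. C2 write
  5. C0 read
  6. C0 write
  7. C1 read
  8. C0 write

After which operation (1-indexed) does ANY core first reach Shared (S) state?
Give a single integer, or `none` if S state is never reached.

Op 1: C2 read [C2 read from I: no other sharers -> C2=E (exclusive)] -> [I,I,E]
Op 2: C0 write [C0 write: invalidate ['C2=E'] -> C0=M] -> [M,I,I]
Op 3: C2 read [C2 read from I: others=['C0=M'] -> C2=S, others downsized to S] -> [S,I,S]
  -> First S state at op 3; remaining ops need not be traced.

Answer: 3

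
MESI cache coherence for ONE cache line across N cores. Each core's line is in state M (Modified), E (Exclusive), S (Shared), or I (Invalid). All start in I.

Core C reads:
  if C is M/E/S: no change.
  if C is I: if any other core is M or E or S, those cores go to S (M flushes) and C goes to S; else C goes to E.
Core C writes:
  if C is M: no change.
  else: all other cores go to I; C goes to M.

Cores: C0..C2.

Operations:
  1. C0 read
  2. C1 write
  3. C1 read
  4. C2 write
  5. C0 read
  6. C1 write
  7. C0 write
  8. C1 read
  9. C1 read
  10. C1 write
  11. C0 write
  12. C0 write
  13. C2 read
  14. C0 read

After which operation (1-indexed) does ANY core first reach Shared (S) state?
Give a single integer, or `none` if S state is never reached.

Answer: 5

Derivation:
Op 1: C0 read [C0 read from I: no other sharers -> C0=E (exclusive)] -> [E,I,I]
Op 2: C1 write [C1 write: invalidate ['C0=E'] -> C1=M] -> [I,M,I]
Op 3: C1 read [C1 read: already in M, no change] -> [I,M,I]
Op 4: C2 write [C2 write: invalidate ['C1=M'] -> C2=M] -> [I,I,M]
Op 5: C0 read [C0 read from I: others=['C2=M'] -> C0=S, others downsized to S] -> [S,I,S]
  -> First S state at op 5; remaining ops need not be traced.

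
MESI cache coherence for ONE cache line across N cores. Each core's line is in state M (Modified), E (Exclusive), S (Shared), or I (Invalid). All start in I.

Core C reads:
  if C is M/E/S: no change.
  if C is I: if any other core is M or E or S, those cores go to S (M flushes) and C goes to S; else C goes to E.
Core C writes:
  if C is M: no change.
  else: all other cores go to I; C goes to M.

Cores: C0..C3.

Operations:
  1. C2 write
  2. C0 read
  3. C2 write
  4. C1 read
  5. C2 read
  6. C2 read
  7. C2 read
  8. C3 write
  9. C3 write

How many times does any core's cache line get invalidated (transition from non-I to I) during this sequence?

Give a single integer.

Op 1: C2 write [C2 write: invalidate none -> C2=M] -> [I,I,M,I] (invalidations this op: 0; running total: 0)
Op 2: C0 read [C0 read from I: others=['C2=M'] -> C0=S, others downsized to S] -> [S,I,S,I] (invalidations this op: 0; running total: 0)
Op 3: C2 write [C2 write: invalidate ['C0=S'] -> C2=M] -> [I,I,M,I] (invalidations this op: 1; running total: 1)
Op 4: C1 read [C1 read from I: others=['C2=M'] -> C1=S, others downsized to S] -> [I,S,S,I] (invalidations this op: 0; running total: 1)
Op 5: C2 read [C2 read: already in S, no change] -> [I,S,S,I] (invalidations this op: 0; running total: 1)
Op 6: C2 read [C2 read: already in S, no change] -> [I,S,S,I] (invalidations this op: 0; running total: 1)
Op 7: C2 read [C2 read: already in S, no change] -> [I,S,S,I] (invalidations this op: 0; running total: 1)
Op 8: C3 write [C3 write: invalidate ['C1=S', 'C2=S'] -> C3=M] -> [I,I,I,M] (invalidations this op: 2; running total: 3)
Op 9: C3 write [C3 write: already M (modified), no change] -> [I,I,I,M] (invalidations this op: 0; running total: 3)

Answer: 3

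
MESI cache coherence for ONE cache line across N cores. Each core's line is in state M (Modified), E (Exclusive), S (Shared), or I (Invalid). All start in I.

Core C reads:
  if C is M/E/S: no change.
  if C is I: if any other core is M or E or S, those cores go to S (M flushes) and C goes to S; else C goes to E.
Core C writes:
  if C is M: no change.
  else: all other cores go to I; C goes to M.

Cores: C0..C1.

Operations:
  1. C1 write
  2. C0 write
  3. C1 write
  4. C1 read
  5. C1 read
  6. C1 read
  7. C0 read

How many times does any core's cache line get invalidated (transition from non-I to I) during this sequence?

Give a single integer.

Answer: 2

Derivation:
Op 1: C1 write [C1 write: invalidate none -> C1=M] -> [I,M] (invalidations this op: 0; running total: 0)
Op 2: C0 write [C0 write: invalidate ['C1=M'] -> C0=M] -> [M,I] (invalidations this op: 1; running total: 1)
Op 3: C1 write [C1 write: invalidate ['C0=M'] -> C1=M] -> [I,M] (invalidations this op: 1; running total: 2)
Op 4: C1 read [C1 read: already in M, no change] -> [I,M] (invalidations this op: 0; running total: 2)
Op 5: C1 read [C1 read: already in M, no change] -> [I,M] (invalidations this op: 0; running total: 2)
Op 6: C1 read [C1 read: already in M, no change] -> [I,M] (invalidations this op: 0; running total: 2)
Op 7: C0 read [C0 read from I: others=['C1=M'] -> C0=S, others downsized to S] -> [S,S] (invalidations this op: 0; running total: 2)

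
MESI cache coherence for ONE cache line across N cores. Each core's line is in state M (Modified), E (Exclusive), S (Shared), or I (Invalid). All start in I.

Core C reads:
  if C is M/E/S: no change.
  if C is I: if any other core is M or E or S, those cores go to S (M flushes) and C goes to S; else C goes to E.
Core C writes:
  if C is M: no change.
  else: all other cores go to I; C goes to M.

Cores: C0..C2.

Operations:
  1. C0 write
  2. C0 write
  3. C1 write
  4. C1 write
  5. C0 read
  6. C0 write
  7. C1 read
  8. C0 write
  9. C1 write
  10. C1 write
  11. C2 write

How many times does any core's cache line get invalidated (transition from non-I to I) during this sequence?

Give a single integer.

Answer: 5

Derivation:
Op 1: C0 write [C0 write: invalidate none -> C0=M] -> [M,I,I] (invalidations this op: 0; running total: 0)
Op 2: C0 write [C0 write: already M (modified), no change] -> [M,I,I] (invalidations this op: 0; running total: 0)
Op 3: C1 write [C1 write: invalidate ['C0=M'] -> C1=M] -> [I,M,I] (invalidations this op: 1; running total: 1)
Op 4: C1 write [C1 write: already M (modified), no change] -> [I,M,I] (invalidations this op: 0; running total: 1)
Op 5: C0 read [C0 read from I: others=['C1=M'] -> C0=S, others downsized to S] -> [S,S,I] (invalidations this op: 0; running total: 1)
Op 6: C0 write [C0 write: invalidate ['C1=S'] -> C0=M] -> [M,I,I] (invalidations this op: 1; running total: 2)
Op 7: C1 read [C1 read from I: others=['C0=M'] -> C1=S, others downsized to S] -> [S,S,I] (invalidations this op: 0; running total: 2)
Op 8: C0 write [C0 write: invalidate ['C1=S'] -> C0=M] -> [M,I,I] (invalidations this op: 1; running total: 3)
Op 9: C1 write [C1 write: invalidate ['C0=M'] -> C1=M] -> [I,M,I] (invalidations this op: 1; running total: 4)
Op 10: C1 write [C1 write: already M (modified), no change] -> [I,M,I] (invalidations this op: 0; running total: 4)
Op 11: C2 write [C2 write: invalidate ['C1=M'] -> C2=M] -> [I,I,M] (invalidations this op: 1; running total: 5)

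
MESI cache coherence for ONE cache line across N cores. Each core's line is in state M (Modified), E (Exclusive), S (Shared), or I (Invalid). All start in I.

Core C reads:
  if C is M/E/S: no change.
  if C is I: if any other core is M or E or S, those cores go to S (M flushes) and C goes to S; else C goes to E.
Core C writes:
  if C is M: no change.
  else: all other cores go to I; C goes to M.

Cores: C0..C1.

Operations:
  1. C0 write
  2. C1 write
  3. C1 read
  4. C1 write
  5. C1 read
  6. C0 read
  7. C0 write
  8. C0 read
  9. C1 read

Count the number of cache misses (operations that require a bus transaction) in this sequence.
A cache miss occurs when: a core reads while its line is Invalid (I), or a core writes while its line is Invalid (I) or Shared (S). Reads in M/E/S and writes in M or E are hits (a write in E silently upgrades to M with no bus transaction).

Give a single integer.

Op 1: C0 write [C0 write: invalidate none -> C0=M] -> [M,I] [MISS #1: write from I]
Op 2: C1 write [C1 write: invalidate ['C0=M'] -> C1=M] -> [I,M] [MISS #2: write from I]
Op 3: C1 read [C1 read: already in M, no change] -> [I,M] [hit: read from M]
Op 4: C1 write [C1 write: already M (modified), no change] -> [I,M] [hit: write from M]
Op 5: C1 read [C1 read: already in M, no change] -> [I,M] [hit: read from M]
Op 6: C0 read [C0 read from I: others=['C1=M'] -> C0=S, others downsized to S] -> [S,S] [MISS #3: read from I]
Op 7: C0 write [C0 write: invalidate ['C1=S'] -> C0=M] -> [M,I] [MISS #4: write from S]
Op 8: C0 read [C0 read: already in M, no change] -> [M,I] [hit: read from M]
Op 9: C1 read [C1 read from I: others=['C0=M'] -> C1=S, others downsized to S] -> [S,S] [MISS #5: read from I]

Answer: 5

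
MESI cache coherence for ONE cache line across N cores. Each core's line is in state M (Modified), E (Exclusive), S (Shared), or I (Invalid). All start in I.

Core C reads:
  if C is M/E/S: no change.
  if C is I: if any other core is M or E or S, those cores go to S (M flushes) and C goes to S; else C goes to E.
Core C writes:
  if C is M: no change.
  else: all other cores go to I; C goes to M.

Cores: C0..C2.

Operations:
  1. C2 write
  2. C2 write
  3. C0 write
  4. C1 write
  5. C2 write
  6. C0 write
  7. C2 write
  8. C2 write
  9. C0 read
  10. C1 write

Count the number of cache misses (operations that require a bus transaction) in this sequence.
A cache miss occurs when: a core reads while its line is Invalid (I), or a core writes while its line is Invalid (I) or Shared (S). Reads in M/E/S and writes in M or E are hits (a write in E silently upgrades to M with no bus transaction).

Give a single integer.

Answer: 8

Derivation:
Op 1: C2 write [C2 write: invalidate none -> C2=M] -> [I,I,M] [MISS #1: write from I]
Op 2: C2 write [C2 write: already M (modified), no change] -> [I,I,M] [hit: write from M]
Op 3: C0 write [C0 write: invalidate ['C2=M'] -> C0=M] -> [M,I,I] [MISS #2: write from I]
Op 4: C1 write [C1 write: invalidate ['C0=M'] -> C1=M] -> [I,M,I] [MISS #3: write from I]
Op 5: C2 write [C2 write: invalidate ['C1=M'] -> C2=M] -> [I,I,M] [MISS #4: write from I]
Op 6: C0 write [C0 write: invalidate ['C2=M'] -> C0=M] -> [M,I,I] [MISS #5: write from I]
Op 7: C2 write [C2 write: invalidate ['C0=M'] -> C2=M] -> [I,I,M] [MISS #6: write from I]
Op 8: C2 write [C2 write: already M (modified), no change] -> [I,I,M] [hit: write from M]
Op 9: C0 read [C0 read from I: others=['C2=M'] -> C0=S, others downsized to S] -> [S,I,S] [MISS #7: read from I]
Op 10: C1 write [C1 write: invalidate ['C0=S', 'C2=S'] -> C1=M] -> [I,M,I] [MISS #8: write from I]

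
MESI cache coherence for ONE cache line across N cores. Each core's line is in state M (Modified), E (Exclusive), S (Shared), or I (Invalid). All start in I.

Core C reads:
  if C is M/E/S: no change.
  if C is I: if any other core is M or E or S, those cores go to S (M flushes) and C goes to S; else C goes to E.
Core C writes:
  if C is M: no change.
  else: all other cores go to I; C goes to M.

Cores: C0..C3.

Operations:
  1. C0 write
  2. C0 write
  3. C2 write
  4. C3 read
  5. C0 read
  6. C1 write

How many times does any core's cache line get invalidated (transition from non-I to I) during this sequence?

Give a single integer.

Op 1: C0 write [C0 write: invalidate none -> C0=M] -> [M,I,I,I] (invalidations this op: 0; running total: 0)
Op 2: C0 write [C0 write: already M (modified), no change] -> [M,I,I,I] (invalidations this op: 0; running total: 0)
Op 3: C2 write [C2 write: invalidate ['C0=M'] -> C2=M] -> [I,I,M,I] (invalidations this op: 1; running total: 1)
Op 4: C3 read [C3 read from I: others=['C2=M'] -> C3=S, others downsized to S] -> [I,I,S,S] (invalidations this op: 0; running total: 1)
Op 5: C0 read [C0 read from I: others=['C2=S', 'C3=S'] -> C0=S, others downsized to S] -> [S,I,S,S] (invalidations this op: 0; running total: 1)
Op 6: C1 write [C1 write: invalidate ['C0=S', 'C2=S', 'C3=S'] -> C1=M] -> [I,M,I,I] (invalidations this op: 3; running total: 4)

Answer: 4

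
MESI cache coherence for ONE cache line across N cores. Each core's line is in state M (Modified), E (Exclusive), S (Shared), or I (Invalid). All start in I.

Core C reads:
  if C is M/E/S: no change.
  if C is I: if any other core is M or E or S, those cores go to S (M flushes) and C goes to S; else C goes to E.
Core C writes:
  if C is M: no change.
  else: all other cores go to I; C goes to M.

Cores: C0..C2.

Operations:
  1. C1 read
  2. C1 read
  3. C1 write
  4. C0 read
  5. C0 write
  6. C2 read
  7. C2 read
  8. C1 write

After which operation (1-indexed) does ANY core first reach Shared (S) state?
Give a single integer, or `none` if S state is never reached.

Answer: 4

Derivation:
Op 1: C1 read [C1 read from I: no other sharers -> C1=E (exclusive)] -> [I,E,I]
Op 2: C1 read [C1 read: already in E, no change] -> [I,E,I]
Op 3: C1 write [C1 write: invalidate none -> C1=M] -> [I,M,I]
Op 4: C0 read [C0 read from I: others=['C1=M'] -> C0=S, others downsized to S] -> [S,S,I]
  -> First S state at op 4; remaining ops need not be traced.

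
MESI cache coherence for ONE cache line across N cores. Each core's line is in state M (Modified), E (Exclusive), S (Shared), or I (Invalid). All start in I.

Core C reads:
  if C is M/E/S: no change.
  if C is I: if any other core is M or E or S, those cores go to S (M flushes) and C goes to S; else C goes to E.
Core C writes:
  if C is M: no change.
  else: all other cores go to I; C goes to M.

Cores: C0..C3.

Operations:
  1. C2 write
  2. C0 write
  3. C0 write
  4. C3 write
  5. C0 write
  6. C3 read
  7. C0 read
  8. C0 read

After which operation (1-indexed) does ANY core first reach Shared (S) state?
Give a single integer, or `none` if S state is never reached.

Answer: 6

Derivation:
Op 1: C2 write [C2 write: invalidate none -> C2=M] -> [I,I,M,I]
Op 2: C0 write [C0 write: invalidate ['C2=M'] -> C0=M] -> [M,I,I,I]
Op 3: C0 write [C0 write: already M (modified), no change] -> [M,I,I,I]
Op 4: C3 write [C3 write: invalidate ['C0=M'] -> C3=M] -> [I,I,I,M]
Op 5: C0 write [C0 write: invalidate ['C3=M'] -> C0=M] -> [M,I,I,I]
Op 6: C3 read [C3 read from I: others=['C0=M'] -> C3=S, others downsized to S] -> [S,I,I,S]
  -> First S state at op 6; remaining ops need not be traced.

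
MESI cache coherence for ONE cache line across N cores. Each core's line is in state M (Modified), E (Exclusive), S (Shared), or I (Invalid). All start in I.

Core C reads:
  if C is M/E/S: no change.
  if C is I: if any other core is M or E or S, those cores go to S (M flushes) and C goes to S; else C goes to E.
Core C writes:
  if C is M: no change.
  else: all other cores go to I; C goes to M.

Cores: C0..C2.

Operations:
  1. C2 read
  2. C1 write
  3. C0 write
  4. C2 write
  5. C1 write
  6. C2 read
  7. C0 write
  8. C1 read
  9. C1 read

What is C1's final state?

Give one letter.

Answer: S

Derivation:
Op 1: C2 read [C2 read from I: no other sharers -> C2=E (exclusive)] -> [I,I,E]
Op 2: C1 write [C1 write: invalidate ['C2=E'] -> C1=M] -> [I,M,I]
Op 3: C0 write [C0 write: invalidate ['C1=M'] -> C0=M] -> [M,I,I]
Op 4: C2 write [C2 write: invalidate ['C0=M'] -> C2=M] -> [I,I,M]
Op 5: C1 write [C1 write: invalidate ['C2=M'] -> C1=M] -> [I,M,I]
Op 6: C2 read [C2 read from I: others=['C1=M'] -> C2=S, others downsized to S] -> [I,S,S]
Op 7: C0 write [C0 write: invalidate ['C1=S', 'C2=S'] -> C0=M] -> [M,I,I]
Op 8: C1 read [C1 read from I: others=['C0=M'] -> C1=S, others downsized to S] -> [S,S,I]
Op 9: C1 read [C1 read: already in S, no change] -> [S,S,I]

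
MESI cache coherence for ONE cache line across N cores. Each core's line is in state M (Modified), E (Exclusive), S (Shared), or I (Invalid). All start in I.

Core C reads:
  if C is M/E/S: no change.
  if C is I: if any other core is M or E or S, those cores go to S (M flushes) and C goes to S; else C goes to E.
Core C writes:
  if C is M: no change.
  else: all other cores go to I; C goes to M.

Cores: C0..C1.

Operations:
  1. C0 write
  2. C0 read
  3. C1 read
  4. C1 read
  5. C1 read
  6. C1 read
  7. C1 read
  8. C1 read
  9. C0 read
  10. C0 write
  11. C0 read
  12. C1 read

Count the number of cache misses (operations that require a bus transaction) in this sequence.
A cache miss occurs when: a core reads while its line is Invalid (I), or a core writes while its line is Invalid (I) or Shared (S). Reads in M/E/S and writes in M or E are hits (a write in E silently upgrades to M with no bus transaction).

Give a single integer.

Answer: 4

Derivation:
Op 1: C0 write [C0 write: invalidate none -> C0=M] -> [M,I] [MISS #1: write from I]
Op 2: C0 read [C0 read: already in M, no change] -> [M,I] [hit: read from M]
Op 3: C1 read [C1 read from I: others=['C0=M'] -> C1=S, others downsized to S] -> [S,S] [MISS #2: read from I]
Op 4: C1 read [C1 read: already in S, no change] -> [S,S] [hit: read from S]
Op 5: C1 read [C1 read: already in S, no change] -> [S,S] [hit: read from S]
Op 6: C1 read [C1 read: already in S, no change] -> [S,S] [hit: read from S]
Op 7: C1 read [C1 read: already in S, no change] -> [S,S] [hit: read from S]
Op 8: C1 read [C1 read: already in S, no change] -> [S,S] [hit: read from S]
Op 9: C0 read [C0 read: already in S, no change] -> [S,S] [hit: read from S]
Op 10: C0 write [C0 write: invalidate ['C1=S'] -> C0=M] -> [M,I] [MISS #3: write from S]
Op 11: C0 read [C0 read: already in M, no change] -> [M,I] [hit: read from M]
Op 12: C1 read [C1 read from I: others=['C0=M'] -> C1=S, others downsized to S] -> [S,S] [MISS #4: read from I]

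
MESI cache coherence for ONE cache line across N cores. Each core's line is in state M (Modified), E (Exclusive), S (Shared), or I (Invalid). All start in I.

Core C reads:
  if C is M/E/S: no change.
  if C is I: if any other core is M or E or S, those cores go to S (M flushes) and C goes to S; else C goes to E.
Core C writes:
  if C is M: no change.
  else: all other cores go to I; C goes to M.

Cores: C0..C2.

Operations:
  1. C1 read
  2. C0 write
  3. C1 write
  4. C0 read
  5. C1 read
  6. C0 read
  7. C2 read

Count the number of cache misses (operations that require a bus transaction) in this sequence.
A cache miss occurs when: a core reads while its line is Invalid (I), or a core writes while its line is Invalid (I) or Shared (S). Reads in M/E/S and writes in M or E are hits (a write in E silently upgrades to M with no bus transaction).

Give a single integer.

Op 1: C1 read [C1 read from I: no other sharers -> C1=E (exclusive)] -> [I,E,I] [MISS #1: read from I]
Op 2: C0 write [C0 write: invalidate ['C1=E'] -> C0=M] -> [M,I,I] [MISS #2: write from I]
Op 3: C1 write [C1 write: invalidate ['C0=M'] -> C1=M] -> [I,M,I] [MISS #3: write from I]
Op 4: C0 read [C0 read from I: others=['C1=M'] -> C0=S, others downsized to S] -> [S,S,I] [MISS #4: read from I]
Op 5: C1 read [C1 read: already in S, no change] -> [S,S,I] [hit: read from S]
Op 6: C0 read [C0 read: already in S, no change] -> [S,S,I] [hit: read from S]
Op 7: C2 read [C2 read from I: others=['C0=S', 'C1=S'] -> C2=S, others downsized to S] -> [S,S,S] [MISS #5: read from I]

Answer: 5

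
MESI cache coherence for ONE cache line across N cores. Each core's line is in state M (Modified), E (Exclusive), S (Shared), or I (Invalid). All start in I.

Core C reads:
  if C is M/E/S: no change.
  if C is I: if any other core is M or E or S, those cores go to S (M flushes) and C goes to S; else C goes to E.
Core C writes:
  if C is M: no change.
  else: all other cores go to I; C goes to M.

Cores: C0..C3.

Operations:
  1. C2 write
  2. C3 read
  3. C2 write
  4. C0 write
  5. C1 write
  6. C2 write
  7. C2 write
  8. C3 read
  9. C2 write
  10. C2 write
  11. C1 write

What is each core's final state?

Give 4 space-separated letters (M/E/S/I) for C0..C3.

Op 1: C2 write [C2 write: invalidate none -> C2=M] -> [I,I,M,I]
Op 2: C3 read [C3 read from I: others=['C2=M'] -> C3=S, others downsized to S] -> [I,I,S,S]
Op 3: C2 write [C2 write: invalidate ['C3=S'] -> C2=M] -> [I,I,M,I]
Op 4: C0 write [C0 write: invalidate ['C2=M'] -> C0=M] -> [M,I,I,I]
Op 5: C1 write [C1 write: invalidate ['C0=M'] -> C1=M] -> [I,M,I,I]
Op 6: C2 write [C2 write: invalidate ['C1=M'] -> C2=M] -> [I,I,M,I]
Op 7: C2 write [C2 write: already M (modified), no change] -> [I,I,M,I]
Op 8: C3 read [C3 read from I: others=['C2=M'] -> C3=S, others downsized to S] -> [I,I,S,S]
Op 9: C2 write [C2 write: invalidate ['C3=S'] -> C2=M] -> [I,I,M,I]
Op 10: C2 write [C2 write: already M (modified), no change] -> [I,I,M,I]
Op 11: C1 write [C1 write: invalidate ['C2=M'] -> C1=M] -> [I,M,I,I]

Answer: I M I I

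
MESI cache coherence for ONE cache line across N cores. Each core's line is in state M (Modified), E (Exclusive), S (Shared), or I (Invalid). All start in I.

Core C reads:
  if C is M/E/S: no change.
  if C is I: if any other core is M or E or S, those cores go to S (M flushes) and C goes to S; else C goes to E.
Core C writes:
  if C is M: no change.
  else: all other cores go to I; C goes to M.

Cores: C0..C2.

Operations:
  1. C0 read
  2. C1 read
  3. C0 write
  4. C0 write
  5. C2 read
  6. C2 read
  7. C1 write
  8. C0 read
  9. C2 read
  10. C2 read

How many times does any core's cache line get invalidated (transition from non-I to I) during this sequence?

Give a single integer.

Op 1: C0 read [C0 read from I: no other sharers -> C0=E (exclusive)] -> [E,I,I] (invalidations this op: 0; running total: 0)
Op 2: C1 read [C1 read from I: others=['C0=E'] -> C1=S, others downsized to S] -> [S,S,I] (invalidations this op: 0; running total: 0)
Op 3: C0 write [C0 write: invalidate ['C1=S'] -> C0=M] -> [M,I,I] (invalidations this op: 1; running total: 1)
Op 4: C0 write [C0 write: already M (modified), no change] -> [M,I,I] (invalidations this op: 0; running total: 1)
Op 5: C2 read [C2 read from I: others=['C0=M'] -> C2=S, others downsized to S] -> [S,I,S] (invalidations this op: 0; running total: 1)
Op 6: C2 read [C2 read: already in S, no change] -> [S,I,S] (invalidations this op: 0; running total: 1)
Op 7: C1 write [C1 write: invalidate ['C0=S', 'C2=S'] -> C1=M] -> [I,M,I] (invalidations this op: 2; running total: 3)
Op 8: C0 read [C0 read from I: others=['C1=M'] -> C0=S, others downsized to S] -> [S,S,I] (invalidations this op: 0; running total: 3)
Op 9: C2 read [C2 read from I: others=['C0=S', 'C1=S'] -> C2=S, others downsized to S] -> [S,S,S] (invalidations this op: 0; running total: 3)
Op 10: C2 read [C2 read: already in S, no change] -> [S,S,S] (invalidations this op: 0; running total: 3)

Answer: 3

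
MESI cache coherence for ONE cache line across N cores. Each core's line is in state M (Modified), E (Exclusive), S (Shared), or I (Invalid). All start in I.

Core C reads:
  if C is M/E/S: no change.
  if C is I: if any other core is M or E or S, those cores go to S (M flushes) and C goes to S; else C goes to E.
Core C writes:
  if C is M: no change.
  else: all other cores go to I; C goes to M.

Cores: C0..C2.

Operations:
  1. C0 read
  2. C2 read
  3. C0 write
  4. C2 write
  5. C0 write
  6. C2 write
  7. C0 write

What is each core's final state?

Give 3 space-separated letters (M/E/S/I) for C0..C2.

Op 1: C0 read [C0 read from I: no other sharers -> C0=E (exclusive)] -> [E,I,I]
Op 2: C2 read [C2 read from I: others=['C0=E'] -> C2=S, others downsized to S] -> [S,I,S]
Op 3: C0 write [C0 write: invalidate ['C2=S'] -> C0=M] -> [M,I,I]
Op 4: C2 write [C2 write: invalidate ['C0=M'] -> C2=M] -> [I,I,M]
Op 5: C0 write [C0 write: invalidate ['C2=M'] -> C0=M] -> [M,I,I]
Op 6: C2 write [C2 write: invalidate ['C0=M'] -> C2=M] -> [I,I,M]
Op 7: C0 write [C0 write: invalidate ['C2=M'] -> C0=M] -> [M,I,I]

Answer: M I I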